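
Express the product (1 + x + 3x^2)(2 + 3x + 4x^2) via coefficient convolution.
Ascending coefficients: a = [1, 1, 3], b = [2, 3, 4]. c[0] = 1×2 = 2; c[1] = 1×3 + 1×2 = 5; c[2] = 1×4 + 1×3 + 3×2 = 13; c[3] = 1×4 + 3×3 = 13; c[4] = 3×4 = 12. Result coefficients: [2, 5, 13, 13, 12] → 2 + 5x + 13x^2 + 13x^3 + 12x^4

2 + 5x + 13x^2 + 13x^3 + 12x^4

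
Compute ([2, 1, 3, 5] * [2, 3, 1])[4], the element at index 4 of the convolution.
Use y[k] = Σ_i a[i]·b[k-i] at k=4. y[4] = 3×1 + 5×3 = 18

18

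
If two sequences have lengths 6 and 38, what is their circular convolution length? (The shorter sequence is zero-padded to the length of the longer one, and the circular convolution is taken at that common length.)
Circular convolution (zero-padding the shorter input) has length max(m, n) = max(6, 38) = 38

38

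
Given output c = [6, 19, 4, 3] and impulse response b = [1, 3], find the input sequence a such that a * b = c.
Deconvolve c=[6, 19, 4, 3] by b=[1, 3]. Since b[0]=1, solve forward: a[0] = c[0] / 1 = 6; a[1] = (c[1] - 6×3) / 1 = 1; a[2] = (c[2] - 1×3) / 1 = 1. So a = [6, 1, 1]. Check by forward convolution: c[0] = 6×1 = 6; c[1] = 6×3 + 1×1 = 19; c[2] = 1×3 + 1×1 = 4; c[3] = 1×3 = 3

[6, 1, 1]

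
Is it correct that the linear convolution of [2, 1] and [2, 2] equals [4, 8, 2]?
Recompute linear convolution of [2, 1] and [2, 2]: y[0] = 2×2 = 4; y[1] = 2×2 + 1×2 = 6; y[2] = 1×2 = 2 → [4, 6, 2]. Compare to given [4, 8, 2]: they differ at index 1: given 8, correct 6, so answer: No

No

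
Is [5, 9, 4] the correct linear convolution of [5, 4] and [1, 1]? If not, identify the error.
Recompute linear convolution of [5, 4] and [1, 1]: y[0] = 5×1 = 5; y[1] = 5×1 + 4×1 = 9; y[2] = 4×1 = 4 → [5, 9, 4]. Given [5, 9, 4] matches, so answer: Yes

Yes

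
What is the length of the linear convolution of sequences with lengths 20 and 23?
Linear/full convolution length: m + n - 1 = 20 + 23 - 1 = 42

42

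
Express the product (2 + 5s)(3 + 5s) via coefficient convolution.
Ascending coefficients: a = [2, 5], b = [3, 5]. c[0] = 2×3 = 6; c[1] = 2×5 + 5×3 = 25; c[2] = 5×5 = 25. Result coefficients: [6, 25, 25] → 6 + 25s + 25s^2

6 + 25s + 25s^2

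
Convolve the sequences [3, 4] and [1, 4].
y[0] = 3×1 = 3; y[1] = 3×4 + 4×1 = 16; y[2] = 4×4 = 16

[3, 16, 16]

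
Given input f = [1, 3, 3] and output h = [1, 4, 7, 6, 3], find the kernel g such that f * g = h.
Output length 5 = len(f) + len(g) - 1 ⇒ len(g) = 3. Solve g forward using g[k] = (h[k] - Σ_{i≥1} f[i]·g[k-i]) / f[0]: g[0] = h[0] / f[0] = 1 / 1 = 1; g[1] = (h[1] - 3×1) / f[0] = (4 - 3×1) / 1 = 1; g[2] = (h[2] - 3×1 - 3×1) / f[0] = (7 - 3×1 - 3×1) / 1 = 1. So g = [1, 1, 1]. Forward-check [1, 3, 3] * [1, 1, 1]: h[0] = 1×1 = 1; h[1] = 1×1 + 3×1 = 4; h[2] = 1×1 + 3×1 + 3×1 = 7; h[3] = 3×1 + 3×1 = 6; h[4] = 3×1 = 3 → [1, 4, 7, 6, 3] ✓

[1, 1, 1]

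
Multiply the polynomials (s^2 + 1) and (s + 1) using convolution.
Ascending coefficients: a = [1, 0, 1], b = [1, 1]. c[0] = 1×1 = 1; c[1] = 1×1 + 0×1 = 1; c[2] = 0×1 + 1×1 = 1; c[3] = 1×1 = 1. Result coefficients: [1, 1, 1, 1] → s^3 + s^2 + s + 1

s^3 + s^2 + s + 1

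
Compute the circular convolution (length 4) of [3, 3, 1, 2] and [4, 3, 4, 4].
Use y[k] = Σ_j s[j]·t[(k-j) mod 4]. y[0] = 3×4 + 3×4 + 1×4 + 2×3 = 34; y[1] = 3×3 + 3×4 + 1×4 + 2×4 = 33; y[2] = 3×4 + 3×3 + 1×4 + 2×4 = 33; y[3] = 3×4 + 3×4 + 1×3 + 2×4 = 35. Result: [34, 33, 33, 35]

[34, 33, 33, 35]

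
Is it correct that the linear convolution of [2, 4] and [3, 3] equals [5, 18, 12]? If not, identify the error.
Recompute linear convolution of [2, 4] and [3, 3]: y[0] = 2×3 = 6; y[1] = 2×3 + 4×3 = 18; y[2] = 4×3 = 12 → [6, 18, 12]. Compare to given [5, 18, 12]: they differ at index 0: given 5, correct 6, so answer: No

No. Error at index 0: given 5, correct 6.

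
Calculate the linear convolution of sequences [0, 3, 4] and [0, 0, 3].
y[0] = 0×0 = 0; y[1] = 0×0 + 3×0 = 0; y[2] = 0×3 + 3×0 + 4×0 = 0; y[3] = 3×3 + 4×0 = 9; y[4] = 4×3 = 12

[0, 0, 0, 9, 12]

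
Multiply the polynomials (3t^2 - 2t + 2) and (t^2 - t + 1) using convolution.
Ascending coefficients: a = [2, -2, 3], b = [1, -1, 1]. c[0] = 2×1 = 2; c[1] = 2×-1 + -2×1 = -4; c[2] = 2×1 + -2×-1 + 3×1 = 7; c[3] = -2×1 + 3×-1 = -5; c[4] = 3×1 = 3. Result coefficients: [2, -4, 7, -5, 3] → 3t^4 - 5t^3 + 7t^2 - 4t + 2

3t^4 - 5t^3 + 7t^2 - 4t + 2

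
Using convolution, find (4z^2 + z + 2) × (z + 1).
Ascending coefficients: a = [2, 1, 4], b = [1, 1]. c[0] = 2×1 = 2; c[1] = 2×1 + 1×1 = 3; c[2] = 1×1 + 4×1 = 5; c[3] = 4×1 = 4. Result coefficients: [2, 3, 5, 4] → 4z^3 + 5z^2 + 3z + 2

4z^3 + 5z^2 + 3z + 2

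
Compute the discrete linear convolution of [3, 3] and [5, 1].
y[0] = 3×5 = 15; y[1] = 3×1 + 3×5 = 18; y[2] = 3×1 = 3

[15, 18, 3]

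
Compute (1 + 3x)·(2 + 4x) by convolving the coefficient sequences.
Ascending coefficients: a = [1, 3], b = [2, 4]. c[0] = 1×2 = 2; c[1] = 1×4 + 3×2 = 10; c[2] = 3×4 = 12. Result coefficients: [2, 10, 12] → 2 + 10x + 12x^2

2 + 10x + 12x^2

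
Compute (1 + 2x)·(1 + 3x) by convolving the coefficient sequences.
Ascending coefficients: a = [1, 2], b = [1, 3]. c[0] = 1×1 = 1; c[1] = 1×3 + 2×1 = 5; c[2] = 2×3 = 6. Result coefficients: [1, 5, 6] → 1 + 5x + 6x^2

1 + 5x + 6x^2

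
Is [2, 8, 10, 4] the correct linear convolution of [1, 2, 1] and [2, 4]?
Recompute linear convolution of [1, 2, 1] and [2, 4]: y[0] = 1×2 = 2; y[1] = 1×4 + 2×2 = 8; y[2] = 2×4 + 1×2 = 10; y[3] = 1×4 = 4 → [2, 8, 10, 4]. Given [2, 8, 10, 4] matches, so answer: Yes

Yes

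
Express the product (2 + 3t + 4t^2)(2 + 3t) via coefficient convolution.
Ascending coefficients: a = [2, 3, 4], b = [2, 3]. c[0] = 2×2 = 4; c[1] = 2×3 + 3×2 = 12; c[2] = 3×3 + 4×2 = 17; c[3] = 4×3 = 12. Result coefficients: [4, 12, 17, 12] → 4 + 12t + 17t^2 + 12t^3

4 + 12t + 17t^2 + 12t^3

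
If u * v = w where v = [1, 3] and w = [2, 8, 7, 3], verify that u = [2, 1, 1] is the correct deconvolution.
Forward-compute [2, 1, 1] * [1, 3]: w[0] = 2×1 = 2; w[1] = 2×3 + 1×1 = 7; w[2] = 1×3 + 1×1 = 4; w[3] = 1×3 = 3 → [2, 7, 4, 3]. Does not match given w = [2, 8, 7, 3].

Not verified. [2, 1, 1] * [1, 3] = [2, 7, 4, 3], which differs from [2, 8, 7, 3] at index 1.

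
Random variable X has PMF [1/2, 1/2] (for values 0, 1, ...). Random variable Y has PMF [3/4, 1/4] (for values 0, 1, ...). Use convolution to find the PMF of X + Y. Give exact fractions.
P(X+Y=k) = Σ_i P(X=i)·P(Y=k-i) — a convolution of [1/2, 1/2] and [3/4, 1/4]. P(X+Y=0) = (1/2)×(3/4) = 3/8; P(X+Y=1) = (1/2)×(1/4) + (1/2)×(3/4) = 1/8 + 3/8 = 1/2; P(X+Y=2) = (1/2)×(1/4) = 1/8. PMF: [3/8, 1/2, 1/8] (sums to 1 ✓)

[3/8, 1/2, 1/8]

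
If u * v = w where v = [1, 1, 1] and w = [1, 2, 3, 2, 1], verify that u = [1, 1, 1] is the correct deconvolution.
Forward-compute [1, 1, 1] * [1, 1, 1]: w[0] = 1×1 = 1; w[1] = 1×1 + 1×1 = 2; w[2] = 1×1 + 1×1 + 1×1 = 3; w[3] = 1×1 + 1×1 = 2; w[4] = 1×1 = 1 → [1, 2, 3, 2, 1]. Matches given w = [1, 2, 3, 2, 1], so verified.

Verified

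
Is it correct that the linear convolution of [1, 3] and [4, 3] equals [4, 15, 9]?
Recompute linear convolution of [1, 3] and [4, 3]: y[0] = 1×4 = 4; y[1] = 1×3 + 3×4 = 15; y[2] = 3×3 = 9 → [4, 15, 9]. Given [4, 15, 9] matches, so answer: Yes

Yes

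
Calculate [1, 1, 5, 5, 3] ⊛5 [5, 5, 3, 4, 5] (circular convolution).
Use y[k] = Σ_j f[j]·g[(k-j) mod 5]. y[0] = 1×5 + 1×5 + 5×4 + 5×3 + 3×5 = 60; y[1] = 1×5 + 1×5 + 5×5 + 5×4 + 3×3 = 64; y[2] = 1×3 + 1×5 + 5×5 + 5×5 + 3×4 = 70; y[3] = 1×4 + 1×3 + 5×5 + 5×5 + 3×5 = 72; y[4] = 1×5 + 1×4 + 5×3 + 5×5 + 3×5 = 64. Result: [60, 64, 70, 72, 64]

[60, 64, 70, 72, 64]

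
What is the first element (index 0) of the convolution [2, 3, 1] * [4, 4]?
Use y[k] = Σ_i a[i]·b[k-i] at k=0. y[0] = 2×4 = 8

8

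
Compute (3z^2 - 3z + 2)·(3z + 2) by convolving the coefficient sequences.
Ascending coefficients: a = [2, -3, 3], b = [2, 3]. c[0] = 2×2 = 4; c[1] = 2×3 + -3×2 = 0; c[2] = -3×3 + 3×2 = -3; c[3] = 3×3 = 9. Result coefficients: [4, 0, -3, 9] → 9z^3 - 3z^2 + 4

9z^3 - 3z^2 + 4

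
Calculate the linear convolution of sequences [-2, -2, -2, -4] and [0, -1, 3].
y[0] = -2×0 = 0; y[1] = -2×-1 + -2×0 = 2; y[2] = -2×3 + -2×-1 + -2×0 = -4; y[3] = -2×3 + -2×-1 + -4×0 = -4; y[4] = -2×3 + -4×-1 = -2; y[5] = -4×3 = -12

[0, 2, -4, -4, -2, -12]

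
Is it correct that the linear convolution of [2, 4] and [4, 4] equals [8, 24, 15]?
Recompute linear convolution of [2, 4] and [4, 4]: y[0] = 2×4 = 8; y[1] = 2×4 + 4×4 = 24; y[2] = 4×4 = 16 → [8, 24, 16]. Compare to given [8, 24, 15]: they differ at index 2: given 15, correct 16, so answer: No

No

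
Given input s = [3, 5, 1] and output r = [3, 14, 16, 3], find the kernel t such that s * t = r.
Output length 4 = len(s) + len(t) - 1 ⇒ len(t) = 2. Solve t forward using t[k] = (r[k] - Σ_{i≥1} s[i]·t[k-i]) / s[0]: t[0] = r[0] / s[0] = 3 / 3 = 1; t[1] = (r[1] - 5×1) / s[0] = (14 - 5×1) / 3 = 3. So t = [1, 3]. Forward-check [3, 5, 1] * [1, 3]: r[0] = 3×1 = 3; r[1] = 3×3 + 5×1 = 14; r[2] = 5×3 + 1×1 = 16; r[3] = 1×3 = 3 → [3, 14, 16, 3] ✓

[1, 3]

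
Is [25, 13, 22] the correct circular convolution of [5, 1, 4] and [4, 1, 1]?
Recompute circular convolution of [5, 1, 4] and [4, 1, 1]: y[0] = 5×4 + 1×1 + 4×1 = 25; y[1] = 5×1 + 1×4 + 4×1 = 13; y[2] = 5×1 + 1×1 + 4×4 = 22 → [25, 13, 22]. Given [25, 13, 22] matches, so answer: Yes

Yes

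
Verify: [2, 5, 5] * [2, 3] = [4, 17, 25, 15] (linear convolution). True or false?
Recompute linear convolution of [2, 5, 5] and [2, 3]: y[0] = 2×2 = 4; y[1] = 2×3 + 5×2 = 16; y[2] = 5×3 + 5×2 = 25; y[3] = 5×3 = 15 → [4, 16, 25, 15]. Compare to given [4, 17, 25, 15]: they differ at index 1: given 17, correct 16, so answer: No

No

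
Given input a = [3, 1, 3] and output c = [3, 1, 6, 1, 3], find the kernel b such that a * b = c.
Output length 5 = len(a) + len(b) - 1 ⇒ len(b) = 3. Solve b forward using b[k] = (c[k] - Σ_{i≥1} a[i]·b[k-i]) / a[0]: b[0] = c[0] / a[0] = 3 / 3 = 1; b[1] = (c[1] - 1×1) / a[0] = (1 - 1×1) / 3 = 0; b[2] = (c[2] - 1×0 - 3×1) / a[0] = (6 - 1×0 - 3×1) / 3 = 1. So b = [1, 0, 1]. Forward-check [3, 1, 3] * [1, 0, 1]: c[0] = 3×1 = 3; c[1] = 3×0 + 1×1 = 1; c[2] = 3×1 + 1×0 + 3×1 = 6; c[3] = 1×1 + 3×0 = 1; c[4] = 3×1 = 3 → [3, 1, 6, 1, 3] ✓

[1, 0, 1]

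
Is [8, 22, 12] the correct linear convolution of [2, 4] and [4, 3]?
Recompute linear convolution of [2, 4] and [4, 3]: y[0] = 2×4 = 8; y[1] = 2×3 + 4×4 = 22; y[2] = 4×3 = 12 → [8, 22, 12]. Given [8, 22, 12] matches, so answer: Yes

Yes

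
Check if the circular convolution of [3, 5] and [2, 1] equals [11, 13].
Recompute circular convolution of [3, 5] and [2, 1]: y[0] = 3×2 + 5×1 = 11; y[1] = 3×1 + 5×2 = 13 → [11, 13]. Given [11, 13] matches, so answer: Yes

Yes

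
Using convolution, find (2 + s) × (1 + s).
Ascending coefficients: a = [2, 1], b = [1, 1]. c[0] = 2×1 = 2; c[1] = 2×1 + 1×1 = 3; c[2] = 1×1 = 1. Result coefficients: [2, 3, 1] → 2 + 3s + s^2

2 + 3s + s^2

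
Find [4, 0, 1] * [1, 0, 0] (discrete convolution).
y[0] = 4×1 = 4; y[1] = 4×0 + 0×1 = 0; y[2] = 4×0 + 0×0 + 1×1 = 1; y[3] = 0×0 + 1×0 = 0; y[4] = 1×0 = 0

[4, 0, 1, 0, 0]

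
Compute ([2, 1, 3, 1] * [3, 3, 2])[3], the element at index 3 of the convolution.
Use y[k] = Σ_i a[i]·b[k-i] at k=3. y[3] = 1×2 + 3×3 + 1×3 = 14

14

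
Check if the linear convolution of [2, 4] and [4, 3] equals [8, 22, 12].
Recompute linear convolution of [2, 4] and [4, 3]: y[0] = 2×4 = 8; y[1] = 2×3 + 4×4 = 22; y[2] = 4×3 = 12 → [8, 22, 12]. Given [8, 22, 12] matches, so answer: Yes

Yes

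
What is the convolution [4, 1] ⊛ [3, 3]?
y[0] = 4×3 = 12; y[1] = 4×3 + 1×3 = 15; y[2] = 1×3 = 3

[12, 15, 3]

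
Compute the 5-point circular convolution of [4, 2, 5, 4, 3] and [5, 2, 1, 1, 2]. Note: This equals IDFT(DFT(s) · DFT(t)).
Either evaluate y[k] = Σ_j s[j]·t[(k-j) mod 5] directly, or use IDFT(DFT(s) · DFT(t)). y[0] = 4×5 + 2×2 + 5×1 + 4×1 + 3×2 = 39; y[1] = 4×2 + 2×5 + 5×2 + 4×1 + 3×1 = 35; y[2] = 4×1 + 2×2 + 5×5 + 4×2 + 3×1 = 44; y[3] = 4×1 + 2×1 + 5×2 + 4×5 + 3×2 = 42; y[4] = 4×2 + 2×1 + 5×1 + 4×2 + 3×5 = 38. Result: [39, 35, 44, 42, 38]

[39, 35, 44, 42, 38]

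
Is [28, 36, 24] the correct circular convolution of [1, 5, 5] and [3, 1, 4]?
Recompute circular convolution of [1, 5, 5] and [3, 1, 4]: y[0] = 1×3 + 5×4 + 5×1 = 28; y[1] = 1×1 + 5×3 + 5×4 = 36; y[2] = 1×4 + 5×1 + 5×3 = 24 → [28, 36, 24]. Given [28, 36, 24] matches, so answer: Yes

Yes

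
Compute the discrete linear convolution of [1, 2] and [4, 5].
y[0] = 1×4 = 4; y[1] = 1×5 + 2×4 = 13; y[2] = 2×5 = 10

[4, 13, 10]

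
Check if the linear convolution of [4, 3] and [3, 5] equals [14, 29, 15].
Recompute linear convolution of [4, 3] and [3, 5]: y[0] = 4×3 = 12; y[1] = 4×5 + 3×3 = 29; y[2] = 3×5 = 15 → [12, 29, 15]. Compare to given [14, 29, 15]: they differ at index 0: given 14, correct 12, so answer: No

No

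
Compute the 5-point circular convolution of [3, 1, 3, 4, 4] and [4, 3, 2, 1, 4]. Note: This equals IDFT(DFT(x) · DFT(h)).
Either evaluate y[k] = Σ_j x[j]·h[(k-j) mod 5] directly, or use IDFT(DFT(x) · DFT(h)). y[0] = 3×4 + 1×4 + 3×1 + 4×2 + 4×3 = 39; y[1] = 3×3 + 1×4 + 3×4 + 4×1 + 4×2 = 37; y[2] = 3×2 + 1×3 + 3×4 + 4×4 + 4×1 = 41; y[3] = 3×1 + 1×2 + 3×3 + 4×4 + 4×4 = 46; y[4] = 3×4 + 1×1 + 3×2 + 4×3 + 4×4 = 47. Result: [39, 37, 41, 46, 47]

[39, 37, 41, 46, 47]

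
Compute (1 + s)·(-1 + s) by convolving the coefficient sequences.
Ascending coefficients: a = [1, 1], b = [-1, 1]. c[0] = 1×-1 = -1; c[1] = 1×1 + 1×-1 = 0; c[2] = 1×1 = 1. Result coefficients: [-1, 0, 1] → -1 + s^2

-1 + s^2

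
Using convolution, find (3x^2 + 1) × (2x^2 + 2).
Ascending coefficients: a = [1, 0, 3], b = [2, 0, 2]. c[0] = 1×2 = 2; c[1] = 1×0 + 0×2 = 0; c[2] = 1×2 + 0×0 + 3×2 = 8; c[3] = 0×2 + 3×0 = 0; c[4] = 3×2 = 6. Result coefficients: [2, 0, 8, 0, 6] → 6x^4 + 8x^2 + 2

6x^4 + 8x^2 + 2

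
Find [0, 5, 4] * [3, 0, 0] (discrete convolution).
y[0] = 0×3 = 0; y[1] = 0×0 + 5×3 = 15; y[2] = 0×0 + 5×0 + 4×3 = 12; y[3] = 5×0 + 4×0 = 0; y[4] = 4×0 = 0

[0, 15, 12, 0, 0]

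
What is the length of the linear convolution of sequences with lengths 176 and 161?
Linear/full convolution length: m + n - 1 = 176 + 161 - 1 = 336

336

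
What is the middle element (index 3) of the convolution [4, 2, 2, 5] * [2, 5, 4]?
Use y[k] = Σ_i a[i]·b[k-i] at k=3. y[3] = 2×4 + 2×5 + 5×2 = 28

28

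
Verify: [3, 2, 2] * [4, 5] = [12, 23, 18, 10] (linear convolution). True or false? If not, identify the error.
Recompute linear convolution of [3, 2, 2] and [4, 5]: y[0] = 3×4 = 12; y[1] = 3×5 + 2×4 = 23; y[2] = 2×5 + 2×4 = 18; y[3] = 2×5 = 10 → [12, 23, 18, 10]. Given [12, 23, 18, 10] matches, so answer: Yes

Yes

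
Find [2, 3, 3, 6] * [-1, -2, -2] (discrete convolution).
y[0] = 2×-1 = -2; y[1] = 2×-2 + 3×-1 = -7; y[2] = 2×-2 + 3×-2 + 3×-1 = -13; y[3] = 3×-2 + 3×-2 + 6×-1 = -18; y[4] = 3×-2 + 6×-2 = -18; y[5] = 6×-2 = -12

[-2, -7, -13, -18, -18, -12]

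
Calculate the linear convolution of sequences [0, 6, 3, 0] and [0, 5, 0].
y[0] = 0×0 = 0; y[1] = 0×5 + 6×0 = 0; y[2] = 0×0 + 6×5 + 3×0 = 30; y[3] = 6×0 + 3×5 + 0×0 = 15; y[4] = 3×0 + 0×5 = 0; y[5] = 0×0 = 0

[0, 0, 30, 15, 0, 0]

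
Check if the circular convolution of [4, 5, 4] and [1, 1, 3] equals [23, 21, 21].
Recompute circular convolution of [4, 5, 4] and [1, 1, 3]: y[0] = 4×1 + 5×3 + 4×1 = 23; y[1] = 4×1 + 5×1 + 4×3 = 21; y[2] = 4×3 + 5×1 + 4×1 = 21 → [23, 21, 21]. Given [23, 21, 21] matches, so answer: Yes

Yes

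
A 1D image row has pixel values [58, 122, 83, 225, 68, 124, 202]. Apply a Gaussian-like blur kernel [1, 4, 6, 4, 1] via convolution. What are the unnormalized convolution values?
Convolve image row [58, 122, 83, 225, 68, 124, 202] with kernel [1, 4, 6, 4, 1]: y[0] = 58×1 = 58; y[1] = 58×4 + 122×1 = 354; y[2] = 58×6 + 122×4 + 83×1 = 919; y[3] = 58×4 + 122×6 + 83×4 + 225×1 = 1521; y[4] = 58×1 + 122×4 + 83×6 + 225×4 + 68×1 = 2012; y[5] = 122×1 + 83×4 + 225×6 + 68×4 + 124×1 = 2200; y[6] = 83×1 + 225×4 + 68×6 + 124×4 + 202×1 = 2089; y[7] = 225×1 + 68×4 + 124×6 + 202×4 = 2049; y[8] = 68×1 + 124×4 + 202×6 = 1776; y[9] = 124×1 + 202×4 = 932; y[10] = 202×1 = 202 → [58, 354, 919, 1521, 2012, 2200, 2089, 2049, 1776, 932, 202]. Normalization factor = sum(kernel) = 16.

[58, 354, 919, 1521, 2012, 2200, 2089, 2049, 1776, 932, 202]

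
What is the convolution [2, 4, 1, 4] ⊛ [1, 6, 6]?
y[0] = 2×1 = 2; y[1] = 2×6 + 4×1 = 16; y[2] = 2×6 + 4×6 + 1×1 = 37; y[3] = 4×6 + 1×6 + 4×1 = 34; y[4] = 1×6 + 4×6 = 30; y[5] = 4×6 = 24

[2, 16, 37, 34, 30, 24]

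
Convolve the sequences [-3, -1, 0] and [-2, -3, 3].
y[0] = -3×-2 = 6; y[1] = -3×-3 + -1×-2 = 11; y[2] = -3×3 + -1×-3 + 0×-2 = -6; y[3] = -1×3 + 0×-3 = -3; y[4] = 0×3 = 0

[6, 11, -6, -3, 0]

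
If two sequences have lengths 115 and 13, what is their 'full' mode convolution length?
Linear/full convolution length: m + n - 1 = 115 + 13 - 1 = 127

127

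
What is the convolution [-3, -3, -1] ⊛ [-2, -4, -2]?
y[0] = -3×-2 = 6; y[1] = -3×-4 + -3×-2 = 18; y[2] = -3×-2 + -3×-4 + -1×-2 = 20; y[3] = -3×-2 + -1×-4 = 10; y[4] = -1×-2 = 2

[6, 18, 20, 10, 2]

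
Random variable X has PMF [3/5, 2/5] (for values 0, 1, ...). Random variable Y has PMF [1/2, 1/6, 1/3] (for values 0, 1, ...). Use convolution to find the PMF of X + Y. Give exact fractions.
P(X+Y=k) = Σ_i P(X=i)·P(Y=k-i) — a convolution of [3/5, 2/5] and [1/2, 1/6, 1/3]. P(X+Y=0) = (3/5)×(1/2) = 3/10; P(X+Y=1) = (3/5)×(1/6) + (2/5)×(1/2) = 1/10 + 1/5 = 3/10; P(X+Y=2) = (3/5)×(1/3) + (2/5)×(1/6) = 1/5 + 1/15 = 4/15; P(X+Y=3) = (2/5)×(1/3) = 2/15. PMF: [3/10, 3/10, 4/15, 2/15] (sums to 1 ✓)

[3/10, 3/10, 4/15, 2/15]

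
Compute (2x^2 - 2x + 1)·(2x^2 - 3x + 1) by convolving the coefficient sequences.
Ascending coefficients: a = [1, -2, 2], b = [1, -3, 2]. c[0] = 1×1 = 1; c[1] = 1×-3 + -2×1 = -5; c[2] = 1×2 + -2×-3 + 2×1 = 10; c[3] = -2×2 + 2×-3 = -10; c[4] = 2×2 = 4. Result coefficients: [1, -5, 10, -10, 4] → 4x^4 - 10x^3 + 10x^2 - 5x + 1

4x^4 - 10x^3 + 10x^2 - 5x + 1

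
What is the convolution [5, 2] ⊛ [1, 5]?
y[0] = 5×1 = 5; y[1] = 5×5 + 2×1 = 27; y[2] = 2×5 = 10

[5, 27, 10]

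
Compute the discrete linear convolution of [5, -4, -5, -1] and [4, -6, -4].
y[0] = 5×4 = 20; y[1] = 5×-6 + -4×4 = -46; y[2] = 5×-4 + -4×-6 + -5×4 = -16; y[3] = -4×-4 + -5×-6 + -1×4 = 42; y[4] = -5×-4 + -1×-6 = 26; y[5] = -1×-4 = 4

[20, -46, -16, 42, 26, 4]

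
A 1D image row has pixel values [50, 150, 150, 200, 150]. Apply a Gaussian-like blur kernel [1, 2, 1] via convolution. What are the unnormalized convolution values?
Convolve image row [50, 150, 150, 200, 150] with kernel [1, 2, 1]: y[0] = 50×1 = 50; y[1] = 50×2 + 150×1 = 250; y[2] = 50×1 + 150×2 + 150×1 = 500; y[3] = 150×1 + 150×2 + 200×1 = 650; y[4] = 150×1 + 200×2 + 150×1 = 700; y[5] = 200×1 + 150×2 = 500; y[6] = 150×1 = 150 → [50, 250, 500, 650, 700, 500, 150]. Normalization factor = sum(kernel) = 4.

[50, 250, 500, 650, 700, 500, 150]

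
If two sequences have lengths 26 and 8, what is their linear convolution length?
Linear/full convolution length: m + n - 1 = 26 + 8 - 1 = 33

33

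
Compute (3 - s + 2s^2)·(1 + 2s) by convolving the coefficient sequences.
Ascending coefficients: a = [3, -1, 2], b = [1, 2]. c[0] = 3×1 = 3; c[1] = 3×2 + -1×1 = 5; c[2] = -1×2 + 2×1 = 0; c[3] = 2×2 = 4. Result coefficients: [3, 5, 0, 4] → 3 + 5s + 4s^3

3 + 5s + 4s^3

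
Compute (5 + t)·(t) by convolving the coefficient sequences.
Ascending coefficients: a = [5, 1], b = [0, 1]. c[0] = 5×0 = 0; c[1] = 5×1 + 1×0 = 5; c[2] = 1×1 = 1. Result coefficients: [0, 5, 1] → 5t + t^2

5t + t^2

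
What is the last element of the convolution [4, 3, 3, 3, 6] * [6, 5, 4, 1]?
Use y[k] = Σ_i a[i]·b[k-i] at k=7. y[7] = 6×1 = 6

6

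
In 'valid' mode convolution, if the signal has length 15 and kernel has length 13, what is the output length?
'Valid' mode counts only positions where the kernel fully overlaps the signal: m - n + 1 = 15 - 13 + 1 = 3

3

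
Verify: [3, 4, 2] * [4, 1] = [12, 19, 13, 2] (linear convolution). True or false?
Recompute linear convolution of [3, 4, 2] and [4, 1]: y[0] = 3×4 = 12; y[1] = 3×1 + 4×4 = 19; y[2] = 4×1 + 2×4 = 12; y[3] = 2×1 = 2 → [12, 19, 12, 2]. Compare to given [12, 19, 13, 2]: they differ at index 2: given 13, correct 12, so answer: No

No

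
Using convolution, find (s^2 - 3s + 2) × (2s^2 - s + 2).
Ascending coefficients: a = [2, -3, 1], b = [2, -1, 2]. c[0] = 2×2 = 4; c[1] = 2×-1 + -3×2 = -8; c[2] = 2×2 + -3×-1 + 1×2 = 9; c[3] = -3×2 + 1×-1 = -7; c[4] = 1×2 = 2. Result coefficients: [4, -8, 9, -7, 2] → 2s^4 - 7s^3 + 9s^2 - 8s + 4

2s^4 - 7s^3 + 9s^2 - 8s + 4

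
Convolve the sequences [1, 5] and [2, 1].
y[0] = 1×2 = 2; y[1] = 1×1 + 5×2 = 11; y[2] = 5×1 = 5

[2, 11, 5]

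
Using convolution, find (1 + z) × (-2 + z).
Ascending coefficients: a = [1, 1], b = [-2, 1]. c[0] = 1×-2 = -2; c[1] = 1×1 + 1×-2 = -1; c[2] = 1×1 = 1. Result coefficients: [-2, -1, 1] → -2 - z + z^2

-2 - z + z^2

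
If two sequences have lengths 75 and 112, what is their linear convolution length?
Linear/full convolution length: m + n - 1 = 75 + 112 - 1 = 186

186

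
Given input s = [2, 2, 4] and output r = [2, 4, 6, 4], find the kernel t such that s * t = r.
Output length 4 = len(s) + len(t) - 1 ⇒ len(t) = 2. Solve t forward using t[k] = (r[k] - Σ_{i≥1} s[i]·t[k-i]) / s[0]: t[0] = r[0] / s[0] = 2 / 2 = 1; t[1] = (r[1] - 2×1) / s[0] = (4 - 2×1) / 2 = 1. So t = [1, 1]. Forward-check [2, 2, 4] * [1, 1]: r[0] = 2×1 = 2; r[1] = 2×1 + 2×1 = 4; r[2] = 2×1 + 4×1 = 6; r[3] = 4×1 = 4 → [2, 4, 6, 4] ✓

[1, 1]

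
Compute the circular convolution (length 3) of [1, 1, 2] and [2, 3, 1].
Use y[k] = Σ_j u[j]·v[(k-j) mod 3]. y[0] = 1×2 + 1×1 + 2×3 = 9; y[1] = 1×3 + 1×2 + 2×1 = 7; y[2] = 1×1 + 1×3 + 2×2 = 8. Result: [9, 7, 8]

[9, 7, 8]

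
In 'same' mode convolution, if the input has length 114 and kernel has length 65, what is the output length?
'Same' mode returns an output with the same length as the input: 114

114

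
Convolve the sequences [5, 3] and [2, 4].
y[0] = 5×2 = 10; y[1] = 5×4 + 3×2 = 26; y[2] = 3×4 = 12

[10, 26, 12]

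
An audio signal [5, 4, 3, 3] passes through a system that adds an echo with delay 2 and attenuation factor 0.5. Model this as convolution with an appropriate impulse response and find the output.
Direct-path + delayed-attenuated-path model → impulse response h = [1, 0, 0.5] (1 at lag 0, 0.5 at lag 2). Output y[n] = x[n] + 0.5·x[n - 2] (with x[n] = 0 outside 0..3): y[0] = 5 + 0.5×0 = 5; y[1] = 4 + 0.5×0 = 4; y[2] = 3 + 0.5×5 = 5.5; y[3] = 3 + 0.5×4 = 5.0; y[4] = 0 + 0.5×3 = 1.5; y[5] = 0 + 0.5×3 = 1.5. So y = [5, 4, 5.5, 5.0, 1.5, 1.5]

[5, 4, 5.5, 5.0, 1.5, 1.5]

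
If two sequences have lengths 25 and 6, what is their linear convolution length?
Linear/full convolution length: m + n - 1 = 25 + 6 - 1 = 30

30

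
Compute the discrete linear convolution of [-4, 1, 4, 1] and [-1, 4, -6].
y[0] = -4×-1 = 4; y[1] = -4×4 + 1×-1 = -17; y[2] = -4×-6 + 1×4 + 4×-1 = 24; y[3] = 1×-6 + 4×4 + 1×-1 = 9; y[4] = 4×-6 + 1×4 = -20; y[5] = 1×-6 = -6

[4, -17, 24, 9, -20, -6]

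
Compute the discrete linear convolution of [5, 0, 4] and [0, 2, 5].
y[0] = 5×0 = 0; y[1] = 5×2 + 0×0 = 10; y[2] = 5×5 + 0×2 + 4×0 = 25; y[3] = 0×5 + 4×2 = 8; y[4] = 4×5 = 20

[0, 10, 25, 8, 20]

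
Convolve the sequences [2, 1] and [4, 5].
y[0] = 2×4 = 8; y[1] = 2×5 + 1×4 = 14; y[2] = 1×5 = 5

[8, 14, 5]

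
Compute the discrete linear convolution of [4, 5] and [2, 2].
y[0] = 4×2 = 8; y[1] = 4×2 + 5×2 = 18; y[2] = 5×2 = 10

[8, 18, 10]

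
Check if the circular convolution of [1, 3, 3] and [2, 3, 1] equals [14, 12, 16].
Recompute circular convolution of [1, 3, 3] and [2, 3, 1]: y[0] = 1×2 + 3×1 + 3×3 = 14; y[1] = 1×3 + 3×2 + 3×1 = 12; y[2] = 1×1 + 3×3 + 3×2 = 16 → [14, 12, 16]. Given [14, 12, 16] matches, so answer: Yes

Yes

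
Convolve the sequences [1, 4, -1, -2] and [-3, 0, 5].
y[0] = 1×-3 = -3; y[1] = 1×0 + 4×-3 = -12; y[2] = 1×5 + 4×0 + -1×-3 = 8; y[3] = 4×5 + -1×0 + -2×-3 = 26; y[4] = -1×5 + -2×0 = -5; y[5] = -2×5 = -10

[-3, -12, 8, 26, -5, -10]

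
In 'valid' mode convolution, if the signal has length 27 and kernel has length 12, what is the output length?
'Valid' mode counts only positions where the kernel fully overlaps the signal: m - n + 1 = 27 - 12 + 1 = 16

16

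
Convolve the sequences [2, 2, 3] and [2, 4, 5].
y[0] = 2×2 = 4; y[1] = 2×4 + 2×2 = 12; y[2] = 2×5 + 2×4 + 3×2 = 24; y[3] = 2×5 + 3×4 = 22; y[4] = 3×5 = 15

[4, 12, 24, 22, 15]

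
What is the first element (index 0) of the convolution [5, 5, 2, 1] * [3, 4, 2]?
Use y[k] = Σ_i a[i]·b[k-i] at k=0. y[0] = 5×3 = 15

15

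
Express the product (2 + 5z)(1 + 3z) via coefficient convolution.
Ascending coefficients: a = [2, 5], b = [1, 3]. c[0] = 2×1 = 2; c[1] = 2×3 + 5×1 = 11; c[2] = 5×3 = 15. Result coefficients: [2, 11, 15] → 2 + 11z + 15z^2

2 + 11z + 15z^2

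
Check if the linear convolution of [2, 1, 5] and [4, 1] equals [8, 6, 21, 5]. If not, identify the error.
Recompute linear convolution of [2, 1, 5] and [4, 1]: y[0] = 2×4 = 8; y[1] = 2×1 + 1×4 = 6; y[2] = 1×1 + 5×4 = 21; y[3] = 5×1 = 5 → [8, 6, 21, 5]. Given [8, 6, 21, 5] matches, so answer: Yes

Yes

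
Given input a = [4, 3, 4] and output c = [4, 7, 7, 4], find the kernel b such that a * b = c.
Output length 4 = len(a) + len(b) - 1 ⇒ len(b) = 2. Solve b forward using b[k] = (c[k] - Σ_{i≥1} a[i]·b[k-i]) / a[0]: b[0] = c[0] / a[0] = 4 / 4 = 1; b[1] = (c[1] - 3×1) / a[0] = (7 - 3×1) / 4 = 1. So b = [1, 1]. Forward-check [4, 3, 4] * [1, 1]: c[0] = 4×1 = 4; c[1] = 4×1 + 3×1 = 7; c[2] = 3×1 + 4×1 = 7; c[3] = 4×1 = 4 → [4, 7, 7, 4] ✓

[1, 1]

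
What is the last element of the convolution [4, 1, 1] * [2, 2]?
Use y[k] = Σ_i a[i]·b[k-i] at k=3. y[3] = 1×2 = 2

2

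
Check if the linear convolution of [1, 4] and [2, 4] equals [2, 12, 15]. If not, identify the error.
Recompute linear convolution of [1, 4] and [2, 4]: y[0] = 1×2 = 2; y[1] = 1×4 + 4×2 = 12; y[2] = 4×4 = 16 → [2, 12, 16]. Compare to given [2, 12, 15]: they differ at index 2: given 15, correct 16, so answer: No

No. Error at index 2: given 15, correct 16.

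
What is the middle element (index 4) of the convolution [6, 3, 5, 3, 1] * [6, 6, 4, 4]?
Use y[k] = Σ_i a[i]·b[k-i] at k=4. y[4] = 3×4 + 5×4 + 3×6 + 1×6 = 56

56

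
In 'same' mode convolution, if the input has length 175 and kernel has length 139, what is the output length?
'Same' mode returns an output with the same length as the input: 175

175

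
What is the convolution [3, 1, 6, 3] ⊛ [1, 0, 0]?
y[0] = 3×1 = 3; y[1] = 3×0 + 1×1 = 1; y[2] = 3×0 + 1×0 + 6×1 = 6; y[3] = 1×0 + 6×0 + 3×1 = 3; y[4] = 6×0 + 3×0 = 0; y[5] = 3×0 = 0

[3, 1, 6, 3, 0, 0]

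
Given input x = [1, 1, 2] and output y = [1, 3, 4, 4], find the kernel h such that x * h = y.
Output length 4 = len(x) + len(h) - 1 ⇒ len(h) = 2. Solve h forward using h[k] = (y[k] - Σ_{i≥1} x[i]·h[k-i]) / x[0]: h[0] = y[0] / x[0] = 1 / 1 = 1; h[1] = (y[1] - 1×1) / x[0] = (3 - 1×1) / 1 = 2. So h = [1, 2]. Forward-check [1, 1, 2] * [1, 2]: y[0] = 1×1 = 1; y[1] = 1×2 + 1×1 = 3; y[2] = 1×2 + 2×1 = 4; y[3] = 2×2 = 4 → [1, 3, 4, 4] ✓

[1, 2]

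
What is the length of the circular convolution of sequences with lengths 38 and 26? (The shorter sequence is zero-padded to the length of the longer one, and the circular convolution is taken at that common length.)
Circular convolution (zero-padding the shorter input) has length max(m, n) = max(38, 26) = 38

38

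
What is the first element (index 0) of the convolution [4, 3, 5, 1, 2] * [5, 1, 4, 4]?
Use y[k] = Σ_i a[i]·b[k-i] at k=0. y[0] = 4×5 = 20

20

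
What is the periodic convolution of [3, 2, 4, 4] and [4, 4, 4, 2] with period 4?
Use y[k] = Σ_j f[j]·g[(k-j) mod 4]. y[0] = 3×4 + 2×2 + 4×4 + 4×4 = 48; y[1] = 3×4 + 2×4 + 4×2 + 4×4 = 44; y[2] = 3×4 + 2×4 + 4×4 + 4×2 = 44; y[3] = 3×2 + 2×4 + 4×4 + 4×4 = 46. Result: [48, 44, 44, 46]

[48, 44, 44, 46]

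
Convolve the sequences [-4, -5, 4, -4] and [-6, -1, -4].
y[0] = -4×-6 = 24; y[1] = -4×-1 + -5×-6 = 34; y[2] = -4×-4 + -5×-1 + 4×-6 = -3; y[3] = -5×-4 + 4×-1 + -4×-6 = 40; y[4] = 4×-4 + -4×-1 = -12; y[5] = -4×-4 = 16

[24, 34, -3, 40, -12, 16]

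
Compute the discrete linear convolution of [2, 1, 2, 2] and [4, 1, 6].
y[0] = 2×4 = 8; y[1] = 2×1 + 1×4 = 6; y[2] = 2×6 + 1×1 + 2×4 = 21; y[3] = 1×6 + 2×1 + 2×4 = 16; y[4] = 2×6 + 2×1 = 14; y[5] = 2×6 = 12

[8, 6, 21, 16, 14, 12]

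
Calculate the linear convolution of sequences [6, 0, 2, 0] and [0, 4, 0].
y[0] = 6×0 = 0; y[1] = 6×4 + 0×0 = 24; y[2] = 6×0 + 0×4 + 2×0 = 0; y[3] = 0×0 + 2×4 + 0×0 = 8; y[4] = 2×0 + 0×4 = 0; y[5] = 0×0 = 0

[0, 24, 0, 8, 0, 0]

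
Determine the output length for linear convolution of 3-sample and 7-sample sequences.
Linear/full convolution length: m + n - 1 = 3 + 7 - 1 = 9

9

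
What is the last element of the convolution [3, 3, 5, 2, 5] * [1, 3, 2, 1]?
Use y[k] = Σ_i a[i]·b[k-i] at k=7. y[7] = 5×1 = 5

5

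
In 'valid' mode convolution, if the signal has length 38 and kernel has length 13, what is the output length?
'Valid' mode counts only positions where the kernel fully overlaps the signal: m - n + 1 = 38 - 13 + 1 = 26

26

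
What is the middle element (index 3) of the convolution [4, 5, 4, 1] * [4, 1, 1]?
Use y[k] = Σ_i a[i]·b[k-i] at k=3. y[3] = 5×1 + 4×1 + 1×4 = 13

13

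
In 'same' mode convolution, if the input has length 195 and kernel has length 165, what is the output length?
'Same' mode returns an output with the same length as the input: 195

195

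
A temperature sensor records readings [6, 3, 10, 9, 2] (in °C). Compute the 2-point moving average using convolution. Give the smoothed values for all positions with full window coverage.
2-point moving average kernel = [1, 1]. Apply in 'valid' mode (full window coverage): avg[0] = (6 + 3) / 2 = 4.5; avg[1] = (3 + 10) / 2 = 6.5; avg[2] = (10 + 9) / 2 = 9.5; avg[3] = (9 + 2) / 2 = 5.5. Smoothed values: [4.5, 6.5, 9.5, 5.5]

[4.5, 6.5, 9.5, 5.5]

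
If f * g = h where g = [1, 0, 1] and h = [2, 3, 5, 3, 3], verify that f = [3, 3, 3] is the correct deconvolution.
Forward-compute [3, 3, 3] * [1, 0, 1]: h[0] = 3×1 = 3; h[1] = 3×0 + 3×1 = 3; h[2] = 3×1 + 3×0 + 3×1 = 6; h[3] = 3×1 + 3×0 = 3; h[4] = 3×1 = 3 → [3, 3, 6, 3, 3]. Does not match given h = [2, 3, 5, 3, 3].

Not verified. [3, 3, 3] * [1, 0, 1] = [3, 3, 6, 3, 3], which differs from [2, 3, 5, 3, 3] at index 0.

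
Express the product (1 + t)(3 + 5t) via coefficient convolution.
Ascending coefficients: a = [1, 1], b = [3, 5]. c[0] = 1×3 = 3; c[1] = 1×5 + 1×3 = 8; c[2] = 1×5 = 5. Result coefficients: [3, 8, 5] → 3 + 8t + 5t^2

3 + 8t + 5t^2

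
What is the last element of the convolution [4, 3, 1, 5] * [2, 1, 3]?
Use y[k] = Σ_i a[i]·b[k-i] at k=5. y[5] = 5×3 = 15

15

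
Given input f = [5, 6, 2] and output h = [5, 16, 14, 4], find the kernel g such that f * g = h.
Output length 4 = len(f) + len(g) - 1 ⇒ len(g) = 2. Solve g forward using g[k] = (h[k] - Σ_{i≥1} f[i]·g[k-i]) / f[0]: g[0] = h[0] / f[0] = 5 / 5 = 1; g[1] = (h[1] - 6×1) / f[0] = (16 - 6×1) / 5 = 2. So g = [1, 2]. Forward-check [5, 6, 2] * [1, 2]: h[0] = 5×1 = 5; h[1] = 5×2 + 6×1 = 16; h[2] = 6×2 + 2×1 = 14; h[3] = 2×2 = 4 → [5, 16, 14, 4] ✓

[1, 2]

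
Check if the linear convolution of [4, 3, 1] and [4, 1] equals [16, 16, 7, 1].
Recompute linear convolution of [4, 3, 1] and [4, 1]: y[0] = 4×4 = 16; y[1] = 4×1 + 3×4 = 16; y[2] = 3×1 + 1×4 = 7; y[3] = 1×1 = 1 → [16, 16, 7, 1]. Given [16, 16, 7, 1] matches, so answer: Yes

Yes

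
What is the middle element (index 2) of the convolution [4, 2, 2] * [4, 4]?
Use y[k] = Σ_i a[i]·b[k-i] at k=2. y[2] = 2×4 + 2×4 = 16

16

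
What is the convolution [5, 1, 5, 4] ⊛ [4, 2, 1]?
y[0] = 5×4 = 20; y[1] = 5×2 + 1×4 = 14; y[2] = 5×1 + 1×2 + 5×4 = 27; y[3] = 1×1 + 5×2 + 4×4 = 27; y[4] = 5×1 + 4×2 = 13; y[5] = 4×1 = 4

[20, 14, 27, 27, 13, 4]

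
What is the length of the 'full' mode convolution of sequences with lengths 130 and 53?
Linear/full convolution length: m + n - 1 = 130 + 53 - 1 = 182

182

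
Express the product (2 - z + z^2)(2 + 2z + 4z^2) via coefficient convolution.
Ascending coefficients: a = [2, -1, 1], b = [2, 2, 4]. c[0] = 2×2 = 4; c[1] = 2×2 + -1×2 = 2; c[2] = 2×4 + -1×2 + 1×2 = 8; c[3] = -1×4 + 1×2 = -2; c[4] = 1×4 = 4. Result coefficients: [4, 2, 8, -2, 4] → 4 + 2z + 8z^2 - 2z^3 + 4z^4

4 + 2z + 8z^2 - 2z^3 + 4z^4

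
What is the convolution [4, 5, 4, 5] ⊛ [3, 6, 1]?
y[0] = 4×3 = 12; y[1] = 4×6 + 5×3 = 39; y[2] = 4×1 + 5×6 + 4×3 = 46; y[3] = 5×1 + 4×6 + 5×3 = 44; y[4] = 4×1 + 5×6 = 34; y[5] = 5×1 = 5

[12, 39, 46, 44, 34, 5]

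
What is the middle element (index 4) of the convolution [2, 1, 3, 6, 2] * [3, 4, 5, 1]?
Use y[k] = Σ_i a[i]·b[k-i] at k=4. y[4] = 1×1 + 3×5 + 6×4 + 2×3 = 46

46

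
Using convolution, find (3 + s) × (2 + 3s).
Ascending coefficients: a = [3, 1], b = [2, 3]. c[0] = 3×2 = 6; c[1] = 3×3 + 1×2 = 11; c[2] = 1×3 = 3. Result coefficients: [6, 11, 3] → 6 + 11s + 3s^2

6 + 11s + 3s^2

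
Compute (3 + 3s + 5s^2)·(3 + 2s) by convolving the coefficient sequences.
Ascending coefficients: a = [3, 3, 5], b = [3, 2]. c[0] = 3×3 = 9; c[1] = 3×2 + 3×3 = 15; c[2] = 3×2 + 5×3 = 21; c[3] = 5×2 = 10. Result coefficients: [9, 15, 21, 10] → 9 + 15s + 21s^2 + 10s^3

9 + 15s + 21s^2 + 10s^3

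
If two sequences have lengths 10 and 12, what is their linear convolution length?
Linear/full convolution length: m + n - 1 = 10 + 12 - 1 = 21

21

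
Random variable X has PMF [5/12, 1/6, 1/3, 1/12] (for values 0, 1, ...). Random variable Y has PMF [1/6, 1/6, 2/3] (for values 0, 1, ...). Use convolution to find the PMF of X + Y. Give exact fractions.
P(X+Y=k) = Σ_i P(X=i)·P(Y=k-i) — a convolution of [5/12, 1/6, 1/3, 1/12] and [1/6, 1/6, 2/3]. P(X+Y=0) = (5/12)×(1/6) = 5/72; P(X+Y=1) = (5/12)×(1/6) + (1/6)×(1/6) = 5/72 + 1/36 = 7/72; P(X+Y=2) = (5/12)×(2/3) + (1/6)×(1/6) + (1/3)×(1/6) = 5/18 + 1/36 + 1/18 = 13/36; P(X+Y=3) = (1/6)×(2/3) + (1/3)×(1/6) + (1/12)×(1/6) = 1/9 + 1/18 + 1/72 = 13/72; P(X+Y=4) = (1/3)×(2/3) + (1/12)×(1/6) = 2/9 + 1/72 = 17/72; P(X+Y=5) = (1/12)×(2/3) = 1/18. PMF: [5/72, 7/72, 13/36, 13/72, 17/72, 1/18] (sums to 1 ✓)

[5/72, 7/72, 13/36, 13/72, 17/72, 1/18]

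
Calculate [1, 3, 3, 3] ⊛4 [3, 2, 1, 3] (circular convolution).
Use y[k] = Σ_j f[j]·g[(k-j) mod 4]. y[0] = 1×3 + 3×3 + 3×1 + 3×2 = 21; y[1] = 1×2 + 3×3 + 3×3 + 3×1 = 23; y[2] = 1×1 + 3×2 + 3×3 + 3×3 = 25; y[3] = 1×3 + 3×1 + 3×2 + 3×3 = 21. Result: [21, 23, 25, 21]

[21, 23, 25, 21]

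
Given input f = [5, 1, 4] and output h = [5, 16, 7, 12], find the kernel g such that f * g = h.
Output length 4 = len(f) + len(g) - 1 ⇒ len(g) = 2. Solve g forward using g[k] = (h[k] - Σ_{i≥1} f[i]·g[k-i]) / f[0]: g[0] = h[0] / f[0] = 5 / 5 = 1; g[1] = (h[1] - 1×1) / f[0] = (16 - 1×1) / 5 = 3. So g = [1, 3]. Forward-check [5, 1, 4] * [1, 3]: h[0] = 5×1 = 5; h[1] = 5×3 + 1×1 = 16; h[2] = 1×3 + 4×1 = 7; h[3] = 4×3 = 12 → [5, 16, 7, 12] ✓

[1, 3]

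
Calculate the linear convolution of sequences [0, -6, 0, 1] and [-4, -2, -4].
y[0] = 0×-4 = 0; y[1] = 0×-2 + -6×-4 = 24; y[2] = 0×-4 + -6×-2 + 0×-4 = 12; y[3] = -6×-4 + 0×-2 + 1×-4 = 20; y[4] = 0×-4 + 1×-2 = -2; y[5] = 1×-4 = -4

[0, 24, 12, 20, -2, -4]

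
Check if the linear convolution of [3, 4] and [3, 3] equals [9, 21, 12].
Recompute linear convolution of [3, 4] and [3, 3]: y[0] = 3×3 = 9; y[1] = 3×3 + 4×3 = 21; y[2] = 4×3 = 12 → [9, 21, 12]. Given [9, 21, 12] matches, so answer: Yes

Yes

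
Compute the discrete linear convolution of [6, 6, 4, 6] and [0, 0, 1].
y[0] = 6×0 = 0; y[1] = 6×0 + 6×0 = 0; y[2] = 6×1 + 6×0 + 4×0 = 6; y[3] = 6×1 + 4×0 + 6×0 = 6; y[4] = 4×1 + 6×0 = 4; y[5] = 6×1 = 6

[0, 0, 6, 6, 4, 6]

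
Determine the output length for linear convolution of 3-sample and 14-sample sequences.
Linear/full convolution length: m + n - 1 = 3 + 14 - 1 = 16

16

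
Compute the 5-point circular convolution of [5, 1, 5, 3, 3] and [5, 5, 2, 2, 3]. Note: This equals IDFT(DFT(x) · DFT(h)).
Either evaluate y[k] = Σ_j x[j]·h[(k-j) mod 5] directly, or use IDFT(DFT(x) · DFT(h)). y[0] = 5×5 + 1×3 + 5×2 + 3×2 + 3×5 = 59; y[1] = 5×5 + 1×5 + 5×3 + 3×2 + 3×2 = 57; y[2] = 5×2 + 1×5 + 5×5 + 3×3 + 3×2 = 55; y[3] = 5×2 + 1×2 + 5×5 + 3×5 + 3×3 = 61; y[4] = 5×3 + 1×2 + 5×2 + 3×5 + 3×5 = 57. Result: [59, 57, 55, 61, 57]

[59, 57, 55, 61, 57]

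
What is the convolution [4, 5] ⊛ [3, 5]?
y[0] = 4×3 = 12; y[1] = 4×5 + 5×3 = 35; y[2] = 5×5 = 25

[12, 35, 25]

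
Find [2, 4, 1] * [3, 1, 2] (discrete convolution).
y[0] = 2×3 = 6; y[1] = 2×1 + 4×3 = 14; y[2] = 2×2 + 4×1 + 1×3 = 11; y[3] = 4×2 + 1×1 = 9; y[4] = 1×2 = 2

[6, 14, 11, 9, 2]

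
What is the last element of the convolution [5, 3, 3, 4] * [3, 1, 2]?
Use y[k] = Σ_i a[i]·b[k-i] at k=5. y[5] = 4×2 = 8

8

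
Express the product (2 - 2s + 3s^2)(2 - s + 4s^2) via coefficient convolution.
Ascending coefficients: a = [2, -2, 3], b = [2, -1, 4]. c[0] = 2×2 = 4; c[1] = 2×-1 + -2×2 = -6; c[2] = 2×4 + -2×-1 + 3×2 = 16; c[3] = -2×4 + 3×-1 = -11; c[4] = 3×4 = 12. Result coefficients: [4, -6, 16, -11, 12] → 4 - 6s + 16s^2 - 11s^3 + 12s^4

4 - 6s + 16s^2 - 11s^3 + 12s^4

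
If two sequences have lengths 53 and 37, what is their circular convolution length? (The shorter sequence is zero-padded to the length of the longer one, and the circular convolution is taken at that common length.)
Circular convolution (zero-padding the shorter input) has length max(m, n) = max(53, 37) = 53

53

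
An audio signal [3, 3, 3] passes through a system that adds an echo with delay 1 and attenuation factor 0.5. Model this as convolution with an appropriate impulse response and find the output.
Direct-path + delayed-attenuated-path model → impulse response h = [1, 0.5] (1 at lag 0, 0.5 at lag 1). Output y[n] = x[n] + 0.5·x[n - 1] (with x[n] = 0 outside 0..2): y[0] = 3 + 0.5×0 = 3; y[1] = 3 + 0.5×3 = 4.5; y[2] = 3 + 0.5×3 = 4.5; y[3] = 0 + 0.5×3 = 1.5. So y = [3, 4.5, 4.5, 1.5]

[3, 4.5, 4.5, 1.5]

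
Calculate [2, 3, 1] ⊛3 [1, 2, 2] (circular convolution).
Use y[k] = Σ_j x[j]·h[(k-j) mod 3]. y[0] = 2×1 + 3×2 + 1×2 = 10; y[1] = 2×2 + 3×1 + 1×2 = 9; y[2] = 2×2 + 3×2 + 1×1 = 11. Result: [10, 9, 11]

[10, 9, 11]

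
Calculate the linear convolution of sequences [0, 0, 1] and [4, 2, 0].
y[0] = 0×4 = 0; y[1] = 0×2 + 0×4 = 0; y[2] = 0×0 + 0×2 + 1×4 = 4; y[3] = 0×0 + 1×2 = 2; y[4] = 1×0 = 0

[0, 0, 4, 2, 0]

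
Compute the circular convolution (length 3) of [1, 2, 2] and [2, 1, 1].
Use y[k] = Σ_j x[j]·h[(k-j) mod 3]. y[0] = 1×2 + 2×1 + 2×1 = 6; y[1] = 1×1 + 2×2 + 2×1 = 7; y[2] = 1×1 + 2×1 + 2×2 = 7. Result: [6, 7, 7]

[6, 7, 7]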